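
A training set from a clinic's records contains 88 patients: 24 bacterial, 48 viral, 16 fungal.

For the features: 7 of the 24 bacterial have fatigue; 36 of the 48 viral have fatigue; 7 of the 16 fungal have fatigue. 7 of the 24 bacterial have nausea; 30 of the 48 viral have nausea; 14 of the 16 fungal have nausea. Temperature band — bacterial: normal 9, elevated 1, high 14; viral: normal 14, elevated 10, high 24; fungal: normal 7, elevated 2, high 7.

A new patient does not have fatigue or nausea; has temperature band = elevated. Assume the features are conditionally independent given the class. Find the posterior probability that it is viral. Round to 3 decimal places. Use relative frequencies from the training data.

bacterial: (24/88) × (17/24) × (17/24) × (1/24) ≈ 0.00570155
viral: (48/88) × (12/48) × (18/48) × (10/48) ≈ 0.0106534
fungal: (16/88) × (9/16) × (2/16) × (2/16) ≈ 0.00159801
P(viral | x) = 0.0106534 / 0.01795296 ≈ 0.593

0.593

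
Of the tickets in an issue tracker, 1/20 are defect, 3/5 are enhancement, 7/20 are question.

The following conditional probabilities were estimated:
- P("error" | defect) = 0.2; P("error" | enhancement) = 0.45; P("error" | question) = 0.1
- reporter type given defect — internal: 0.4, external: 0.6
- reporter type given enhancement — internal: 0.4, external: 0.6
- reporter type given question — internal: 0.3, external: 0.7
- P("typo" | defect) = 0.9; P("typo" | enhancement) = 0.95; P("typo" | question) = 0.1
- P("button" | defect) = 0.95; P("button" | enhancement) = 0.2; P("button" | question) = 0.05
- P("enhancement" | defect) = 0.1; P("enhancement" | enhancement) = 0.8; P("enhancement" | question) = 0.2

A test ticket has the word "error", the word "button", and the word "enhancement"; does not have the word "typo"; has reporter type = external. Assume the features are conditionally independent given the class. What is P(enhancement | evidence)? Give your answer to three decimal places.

defect: 0.05 × 0.2 × 0.6 × (1−0.9) × 0.95 × 0.1 = 0.000057
enhancement: 0.6 × 0.45 × 0.6 × (1−0.95) × 0.2 × 0.8 = 0.001296
question: 0.35 × 0.1 × 0.7 × (1−0.1) × 0.05 × 0.2 = 0.0002205
P(enhancement | x) = 0.001296 / 0.0015735 ≈ 0.824

0.824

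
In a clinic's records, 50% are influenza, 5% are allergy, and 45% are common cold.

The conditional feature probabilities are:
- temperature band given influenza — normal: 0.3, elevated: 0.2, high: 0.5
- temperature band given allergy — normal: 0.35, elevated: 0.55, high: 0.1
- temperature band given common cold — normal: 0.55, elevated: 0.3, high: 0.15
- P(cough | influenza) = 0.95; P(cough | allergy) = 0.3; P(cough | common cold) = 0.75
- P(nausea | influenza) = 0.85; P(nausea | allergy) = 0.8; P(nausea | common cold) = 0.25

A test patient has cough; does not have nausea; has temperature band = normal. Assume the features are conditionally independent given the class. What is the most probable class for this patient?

common cold

influenza: 0.5 × 0.3 × 0.95 × (1−0.85) = 0.021375
allergy: 0.05 × 0.35 × 0.3 × (1−0.8) = 0.00105
common cold: 0.45 × 0.55 × 0.75 × (1−0.25) = 0.13921875
Highest score → common cold.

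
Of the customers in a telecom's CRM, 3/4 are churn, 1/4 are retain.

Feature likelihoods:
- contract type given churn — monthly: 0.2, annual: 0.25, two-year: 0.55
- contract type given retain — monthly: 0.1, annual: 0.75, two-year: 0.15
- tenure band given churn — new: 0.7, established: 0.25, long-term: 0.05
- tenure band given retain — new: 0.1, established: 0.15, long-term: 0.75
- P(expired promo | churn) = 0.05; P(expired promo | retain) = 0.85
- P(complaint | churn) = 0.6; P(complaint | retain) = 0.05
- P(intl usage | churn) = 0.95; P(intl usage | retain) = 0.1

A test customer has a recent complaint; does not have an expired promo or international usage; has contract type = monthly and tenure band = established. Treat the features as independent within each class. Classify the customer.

churn: 0.75 × 0.2 × 0.25 × (1−0.05) × 0.6 × (1−0.95) = 0.00106875
retain: 0.25 × 0.1 × 0.15 × (1−0.85) × 0.05 × (1−0.1) = 0.0000253125
Highest score → churn.

churn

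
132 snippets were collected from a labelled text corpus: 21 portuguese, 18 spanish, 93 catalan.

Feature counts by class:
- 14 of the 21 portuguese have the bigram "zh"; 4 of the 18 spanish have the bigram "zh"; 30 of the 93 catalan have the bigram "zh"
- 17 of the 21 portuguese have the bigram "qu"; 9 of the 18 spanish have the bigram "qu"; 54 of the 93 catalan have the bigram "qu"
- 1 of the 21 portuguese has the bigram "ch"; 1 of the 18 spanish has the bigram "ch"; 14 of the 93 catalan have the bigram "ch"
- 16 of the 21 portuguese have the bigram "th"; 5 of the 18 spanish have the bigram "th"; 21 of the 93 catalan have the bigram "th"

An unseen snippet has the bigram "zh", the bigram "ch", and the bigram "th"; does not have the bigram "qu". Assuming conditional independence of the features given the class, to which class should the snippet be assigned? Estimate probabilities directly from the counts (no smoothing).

portuguese: (21/132) × (14/21) × (4/21) × (1/21) × (16/21) ≈ 0.000732953
spanish: (18/132) × (4/18) × (9/18) × (1/18) × (5/18) ≈ 0.00023382
catalan: (93/132) × (30/93) × (39/93) × (14/93) × (21/93) ≈ 0.00323974
Highest score → catalan.

catalan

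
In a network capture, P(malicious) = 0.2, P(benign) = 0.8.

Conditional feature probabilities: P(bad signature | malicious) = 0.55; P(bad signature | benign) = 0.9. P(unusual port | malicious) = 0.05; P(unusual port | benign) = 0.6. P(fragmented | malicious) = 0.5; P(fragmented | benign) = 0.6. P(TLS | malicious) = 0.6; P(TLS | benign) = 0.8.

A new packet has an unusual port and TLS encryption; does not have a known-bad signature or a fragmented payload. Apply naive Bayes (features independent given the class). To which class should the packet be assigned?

benign

malicious: 0.2 × (1−0.55) × 0.05 × (1−0.5) × 0.6 = 0.00135
benign: 0.8 × (1−0.9) × 0.6 × (1−0.6) × 0.8 = 0.01536
Highest score → benign.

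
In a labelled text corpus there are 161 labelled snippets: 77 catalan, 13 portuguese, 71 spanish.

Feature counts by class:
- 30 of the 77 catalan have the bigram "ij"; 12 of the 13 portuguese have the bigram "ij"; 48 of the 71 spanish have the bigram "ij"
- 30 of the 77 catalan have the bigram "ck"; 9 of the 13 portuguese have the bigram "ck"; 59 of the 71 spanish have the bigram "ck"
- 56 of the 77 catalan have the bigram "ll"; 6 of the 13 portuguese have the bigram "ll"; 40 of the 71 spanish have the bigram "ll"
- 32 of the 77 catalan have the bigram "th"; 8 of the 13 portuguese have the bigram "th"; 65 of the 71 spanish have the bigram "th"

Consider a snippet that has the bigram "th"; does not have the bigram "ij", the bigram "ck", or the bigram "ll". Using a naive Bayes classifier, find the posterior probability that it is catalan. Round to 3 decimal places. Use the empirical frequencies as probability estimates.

0.663

catalan: (77/161) × (47/77) × (47/77) × (21/77) × (32/77) ≈ 0.0201961
portuguese: (13/161) × (1/13) × (4/13) × (7/13) × (8/13) ≈ 0.000633275
spanish: (71/161) × (23/71) × (12/71) × (31/71) × (65/71) ≈ 0.00965124
P(catalan | x) = 0.0201961 / 0.030480615 ≈ 0.663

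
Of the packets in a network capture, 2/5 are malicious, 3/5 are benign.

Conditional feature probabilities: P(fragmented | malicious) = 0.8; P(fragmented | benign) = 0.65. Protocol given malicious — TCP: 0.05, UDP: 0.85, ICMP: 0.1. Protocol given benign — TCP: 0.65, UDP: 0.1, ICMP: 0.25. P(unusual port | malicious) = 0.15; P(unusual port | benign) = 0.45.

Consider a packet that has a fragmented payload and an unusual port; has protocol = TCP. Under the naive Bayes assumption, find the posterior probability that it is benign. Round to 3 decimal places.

0.979

malicious: 0.4 × 0.8 × 0.05 × 0.15 = 0.0024
benign: 0.6 × 0.65 × 0.65 × 0.45 = 0.114075
P(benign | x) = 0.114075 / 0.116475 ≈ 0.979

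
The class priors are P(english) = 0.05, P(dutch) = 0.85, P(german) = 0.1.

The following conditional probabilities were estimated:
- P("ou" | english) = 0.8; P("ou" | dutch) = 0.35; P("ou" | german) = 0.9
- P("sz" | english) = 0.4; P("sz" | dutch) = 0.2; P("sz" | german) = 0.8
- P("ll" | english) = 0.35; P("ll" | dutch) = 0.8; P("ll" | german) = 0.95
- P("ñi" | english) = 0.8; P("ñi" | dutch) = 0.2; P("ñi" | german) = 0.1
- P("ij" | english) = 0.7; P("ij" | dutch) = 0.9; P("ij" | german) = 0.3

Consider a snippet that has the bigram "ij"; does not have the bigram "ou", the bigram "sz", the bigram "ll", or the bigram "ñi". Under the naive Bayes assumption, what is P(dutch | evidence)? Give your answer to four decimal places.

0.9911

english: 0.05 × (1−0.8) × (1−0.4) × (1−0.35) × (1−0.8) × 0.7 = 0.000546
dutch: 0.85 × (1−0.35) × (1−0.2) × (1−0.8) × (1−0.2) × 0.9 = 0.063648
german: 0.1 × (1−0.9) × (1−0.8) × (1−0.95) × (1−0.1) × 0.3 = 0.000027
P(dutch | x) = 0.063648 / 0.064221 ≈ 0.9911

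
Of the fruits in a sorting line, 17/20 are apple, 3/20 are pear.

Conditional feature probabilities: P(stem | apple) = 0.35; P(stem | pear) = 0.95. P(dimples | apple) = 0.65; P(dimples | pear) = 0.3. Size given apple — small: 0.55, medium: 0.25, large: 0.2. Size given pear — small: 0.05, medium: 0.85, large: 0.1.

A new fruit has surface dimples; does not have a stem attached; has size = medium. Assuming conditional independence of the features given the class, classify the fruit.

apple

apple: 0.85 × (1−0.35) × 0.65 × 0.25 = 0.08978125
pear: 0.15 × (1−0.95) × 0.3 × 0.85 = 0.0019125
Highest score → apple.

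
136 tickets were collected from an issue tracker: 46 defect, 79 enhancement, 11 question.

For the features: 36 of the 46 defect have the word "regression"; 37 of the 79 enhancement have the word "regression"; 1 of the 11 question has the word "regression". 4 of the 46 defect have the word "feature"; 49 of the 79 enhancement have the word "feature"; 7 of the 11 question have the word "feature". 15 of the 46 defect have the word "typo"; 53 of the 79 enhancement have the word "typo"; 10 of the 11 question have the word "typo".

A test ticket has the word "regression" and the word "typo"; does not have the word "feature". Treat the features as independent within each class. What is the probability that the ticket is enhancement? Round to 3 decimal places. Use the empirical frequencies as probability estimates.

0.460

defect: (46/136) × (36/46) × (42/46) × (15/46) ≈ 0.0788113
enhancement: (79/136) × (37/79) × (30/79) × (53/79) ≈ 0.0693116
question: (11/136) × (1/11) × (4/11) × (10/11) ≈ 0.00243072
P(enhancement | x) = 0.0693116 / 0.15055362 ≈ 0.460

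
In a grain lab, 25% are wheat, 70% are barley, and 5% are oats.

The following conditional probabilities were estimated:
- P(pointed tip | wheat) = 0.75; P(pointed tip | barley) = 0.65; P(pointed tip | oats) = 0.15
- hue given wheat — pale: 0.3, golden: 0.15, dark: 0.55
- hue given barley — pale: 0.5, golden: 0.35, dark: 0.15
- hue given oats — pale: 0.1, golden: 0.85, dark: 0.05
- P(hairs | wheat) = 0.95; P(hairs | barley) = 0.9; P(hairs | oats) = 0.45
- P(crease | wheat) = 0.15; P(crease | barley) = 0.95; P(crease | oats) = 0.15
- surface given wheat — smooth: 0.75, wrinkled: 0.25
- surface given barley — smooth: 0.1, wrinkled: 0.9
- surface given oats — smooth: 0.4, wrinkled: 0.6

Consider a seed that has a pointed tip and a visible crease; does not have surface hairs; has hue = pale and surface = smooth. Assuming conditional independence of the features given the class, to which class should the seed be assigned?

wheat: 0.25 × 0.75 × 0.3 × (1−0.95) × 0.15 × 0.75 = 0.00031640625
barley: 0.7 × 0.65 × 0.5 × (1−0.9) × 0.95 × 0.1 = 0.00216125
oats: 0.05 × 0.15 × 0.1 × (1−0.45) × 0.15 × 0.4 = 0.00002475
Highest score → barley.

barley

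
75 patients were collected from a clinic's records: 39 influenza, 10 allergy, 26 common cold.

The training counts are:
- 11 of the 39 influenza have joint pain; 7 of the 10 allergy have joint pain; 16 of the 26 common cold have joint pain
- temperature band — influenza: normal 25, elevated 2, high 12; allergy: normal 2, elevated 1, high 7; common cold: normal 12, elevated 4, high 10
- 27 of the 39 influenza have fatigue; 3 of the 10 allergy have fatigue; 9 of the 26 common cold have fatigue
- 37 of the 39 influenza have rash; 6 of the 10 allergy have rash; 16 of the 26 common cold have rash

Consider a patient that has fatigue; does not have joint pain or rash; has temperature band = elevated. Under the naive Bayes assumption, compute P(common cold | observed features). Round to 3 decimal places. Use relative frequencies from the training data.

0.702

influenza: (39/75) × (28/39) × (2/39) × (27/39) × (2/39) ≈ 0.000679715
allergy: (10/75) × (3/10) × (1/10) × (3/10) × (4/10) = 0.00048
common cold: (26/75) × (10/26) × (4/26) × (9/26) × (10/26) ≈ 0.002731
P(common cold | x) = 0.002731 / 0.003890715 ≈ 0.702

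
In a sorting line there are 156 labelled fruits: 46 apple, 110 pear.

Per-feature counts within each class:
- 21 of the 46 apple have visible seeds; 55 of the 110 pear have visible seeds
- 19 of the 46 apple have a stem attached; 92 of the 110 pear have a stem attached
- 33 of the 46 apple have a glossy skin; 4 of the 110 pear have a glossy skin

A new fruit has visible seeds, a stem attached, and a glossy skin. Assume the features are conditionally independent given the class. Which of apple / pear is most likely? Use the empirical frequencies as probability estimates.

apple

apple: (46/156) × (21/46) × (19/46) × (33/46) ≈ 0.0398884
pear: (110/156) × (55/110) × (92/110) × (4/110) ≈ 0.0107226
Highest score → apple.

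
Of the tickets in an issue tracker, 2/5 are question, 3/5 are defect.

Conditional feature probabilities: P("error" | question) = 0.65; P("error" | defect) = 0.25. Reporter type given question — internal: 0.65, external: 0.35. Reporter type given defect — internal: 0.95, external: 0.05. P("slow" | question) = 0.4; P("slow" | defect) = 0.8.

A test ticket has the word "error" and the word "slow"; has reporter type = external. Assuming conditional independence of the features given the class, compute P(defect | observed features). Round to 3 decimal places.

0.142

question: 0.4 × 0.65 × 0.35 × 0.4 = 0.0364
defect: 0.6 × 0.25 × 0.05 × 0.8 = 0.006
P(defect | x) = 0.006 / 0.0424 ≈ 0.142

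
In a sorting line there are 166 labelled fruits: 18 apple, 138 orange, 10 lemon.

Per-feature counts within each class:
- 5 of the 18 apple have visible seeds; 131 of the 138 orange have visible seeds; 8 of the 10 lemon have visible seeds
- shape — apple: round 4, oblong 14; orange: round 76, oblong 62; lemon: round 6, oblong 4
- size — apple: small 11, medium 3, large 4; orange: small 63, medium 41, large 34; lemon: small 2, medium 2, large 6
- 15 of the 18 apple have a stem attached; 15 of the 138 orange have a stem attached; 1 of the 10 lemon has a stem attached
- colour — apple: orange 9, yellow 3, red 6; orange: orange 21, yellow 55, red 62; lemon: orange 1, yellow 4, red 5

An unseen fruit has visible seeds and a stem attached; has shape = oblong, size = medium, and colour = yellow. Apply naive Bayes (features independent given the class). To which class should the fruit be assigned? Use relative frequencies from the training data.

apple: (18/166) × (5/18) × (14/18) × (3/18) × (15/18) × (3/18) ≈ 0.000542293
orange: (138/166) × (131/138) × (62/138) × (41/138) × (15/138) × (55/138) ≈ 0.00456327
lemon: (10/166) × (8/10) × (4/10) × (2/10) × (1/10) × (4/10) ≈ 0.000154217
Highest score → orange.

orange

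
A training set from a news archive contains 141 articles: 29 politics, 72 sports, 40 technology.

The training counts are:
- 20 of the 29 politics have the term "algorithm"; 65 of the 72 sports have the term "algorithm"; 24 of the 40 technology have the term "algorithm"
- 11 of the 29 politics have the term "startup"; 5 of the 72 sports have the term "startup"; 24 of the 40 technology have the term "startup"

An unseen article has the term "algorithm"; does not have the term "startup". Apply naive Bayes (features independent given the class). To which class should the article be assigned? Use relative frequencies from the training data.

sports

politics: (29/141) × (20/29) × (18/29) ≈ 0.0880411
sports: (72/141) × (65/72) × (67/72) ≈ 0.42898
technology: (40/141) × (24/40) × (16/40) ≈ 0.0680851
Highest score → sports.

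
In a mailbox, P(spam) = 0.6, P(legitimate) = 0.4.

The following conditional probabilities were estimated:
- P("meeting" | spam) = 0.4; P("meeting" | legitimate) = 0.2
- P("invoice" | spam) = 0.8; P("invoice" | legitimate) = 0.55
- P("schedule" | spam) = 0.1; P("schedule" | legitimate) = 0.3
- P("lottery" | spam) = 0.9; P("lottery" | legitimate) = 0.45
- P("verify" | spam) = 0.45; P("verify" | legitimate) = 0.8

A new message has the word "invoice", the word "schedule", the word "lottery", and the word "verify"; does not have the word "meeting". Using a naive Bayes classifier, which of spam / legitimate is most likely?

legitimate

spam: 0.6 × (1−0.4) × 0.8 × 0.1 × 0.9 × 0.45 = 0.011664
legitimate: 0.4 × (1−0.2) × 0.55 × 0.3 × 0.45 × 0.8 = 0.019008
Highest score → legitimate.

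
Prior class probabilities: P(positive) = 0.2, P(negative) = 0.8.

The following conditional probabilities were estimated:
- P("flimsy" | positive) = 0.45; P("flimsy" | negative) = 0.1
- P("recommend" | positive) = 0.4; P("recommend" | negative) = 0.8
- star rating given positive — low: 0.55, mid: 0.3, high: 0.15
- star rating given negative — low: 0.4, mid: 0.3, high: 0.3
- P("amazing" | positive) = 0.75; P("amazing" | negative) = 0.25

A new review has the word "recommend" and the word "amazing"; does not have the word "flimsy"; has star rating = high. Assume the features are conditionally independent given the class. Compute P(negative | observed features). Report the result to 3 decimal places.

0.897

positive: 0.2 × (1−0.45) × 0.4 × 0.15 × 0.75 = 0.00495
negative: 0.8 × (1−0.1) × 0.8 × 0.3 × 0.25 = 0.0432
P(negative | x) = 0.0432 / 0.04815 ≈ 0.897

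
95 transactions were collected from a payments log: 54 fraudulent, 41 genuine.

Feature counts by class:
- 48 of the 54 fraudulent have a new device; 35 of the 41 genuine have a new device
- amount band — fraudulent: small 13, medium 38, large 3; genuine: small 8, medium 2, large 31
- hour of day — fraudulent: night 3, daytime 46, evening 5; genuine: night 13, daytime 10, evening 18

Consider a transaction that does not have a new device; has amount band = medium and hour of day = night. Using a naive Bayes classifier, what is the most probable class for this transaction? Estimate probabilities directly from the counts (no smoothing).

fraudulent: (54/95) × (6/54) × (38/54) × (3/54) ≈ 0.00246914
genuine: (41/95) × (6/41) × (2/41) × (13/41) ≈ 0.000976862
Highest score → fraudulent.

fraudulent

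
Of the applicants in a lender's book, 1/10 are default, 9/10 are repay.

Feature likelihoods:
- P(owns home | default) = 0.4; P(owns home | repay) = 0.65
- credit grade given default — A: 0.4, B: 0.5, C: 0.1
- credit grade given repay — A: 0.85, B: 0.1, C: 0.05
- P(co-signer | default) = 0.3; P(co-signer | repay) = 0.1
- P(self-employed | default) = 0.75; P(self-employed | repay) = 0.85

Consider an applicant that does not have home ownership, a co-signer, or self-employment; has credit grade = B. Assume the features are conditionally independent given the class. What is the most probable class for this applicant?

default: 0.1 × (1−0.4) × 0.5 × (1−0.3) × (1−0.75) = 0.00525
repay: 0.9 × (1−0.65) × 0.1 × (1−0.1) × (1−0.85) = 0.0042525
Highest score → default.

default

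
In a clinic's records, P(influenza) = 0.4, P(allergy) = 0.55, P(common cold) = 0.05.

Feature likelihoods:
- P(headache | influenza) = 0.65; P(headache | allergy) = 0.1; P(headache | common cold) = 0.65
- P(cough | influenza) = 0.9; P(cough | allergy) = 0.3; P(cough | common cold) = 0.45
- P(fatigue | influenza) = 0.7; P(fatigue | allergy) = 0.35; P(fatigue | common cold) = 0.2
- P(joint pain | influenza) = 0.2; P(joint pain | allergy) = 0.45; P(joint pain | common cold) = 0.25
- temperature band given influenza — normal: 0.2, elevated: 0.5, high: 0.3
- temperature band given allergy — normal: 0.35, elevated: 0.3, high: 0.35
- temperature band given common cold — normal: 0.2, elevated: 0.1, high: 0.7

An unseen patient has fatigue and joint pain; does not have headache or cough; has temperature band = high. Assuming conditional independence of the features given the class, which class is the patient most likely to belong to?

influenza: 0.4 × (1−0.65) × (1−0.9) × 0.7 × 0.2 × 0.3 = 0.000588
allergy: 0.55 × (1−0.1) × (1−0.3) × 0.35 × 0.45 × 0.35 = 0.0191008125
common cold: 0.05 × (1−0.65) × (1−0.45) × 0.2 × 0.25 × 0.7 = 0.000336875
Highest score → allergy.

allergy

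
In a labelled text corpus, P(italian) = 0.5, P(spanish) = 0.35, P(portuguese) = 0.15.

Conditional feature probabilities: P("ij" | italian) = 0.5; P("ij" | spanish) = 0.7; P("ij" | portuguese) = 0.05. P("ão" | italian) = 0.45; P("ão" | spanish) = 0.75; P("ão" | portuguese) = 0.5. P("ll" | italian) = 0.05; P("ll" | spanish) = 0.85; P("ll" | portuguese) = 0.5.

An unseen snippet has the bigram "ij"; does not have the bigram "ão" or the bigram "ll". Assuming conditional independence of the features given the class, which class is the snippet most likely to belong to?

italian: 0.5 × 0.5 × (1−0.45) × (1−0.05) = 0.130625
spanish: 0.35 × 0.7 × (1−0.75) × (1−0.85) = 0.0091875
portuguese: 0.15 × 0.05 × (1−0.5) × (1−0.5) = 0.001875
Highest score → italian.

italian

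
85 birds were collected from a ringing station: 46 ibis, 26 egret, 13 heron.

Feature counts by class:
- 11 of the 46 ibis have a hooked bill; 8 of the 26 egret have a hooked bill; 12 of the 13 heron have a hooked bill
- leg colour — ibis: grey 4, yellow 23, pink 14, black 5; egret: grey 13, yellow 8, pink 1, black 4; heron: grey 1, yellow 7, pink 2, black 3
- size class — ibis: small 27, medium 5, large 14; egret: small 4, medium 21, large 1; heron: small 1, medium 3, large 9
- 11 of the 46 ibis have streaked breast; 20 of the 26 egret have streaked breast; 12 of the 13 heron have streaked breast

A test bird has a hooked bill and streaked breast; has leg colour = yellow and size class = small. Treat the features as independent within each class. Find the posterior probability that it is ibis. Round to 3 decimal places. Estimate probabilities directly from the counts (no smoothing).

ibis: (46/85) × (11/46) × (23/46) × (27/46) × (11/46) ≈ 0.00908206
egret: (26/85) × (8/26) × (8/26) × (4/26) × (20/26) ≈ 0.00342713
heron: (13/85) × (12/13) × (7/13) × (1/13) × (12/13) ≈ 0.00539773
P(ibis | x) = 0.00908206 / 0.01790692 ≈ 0.507

0.507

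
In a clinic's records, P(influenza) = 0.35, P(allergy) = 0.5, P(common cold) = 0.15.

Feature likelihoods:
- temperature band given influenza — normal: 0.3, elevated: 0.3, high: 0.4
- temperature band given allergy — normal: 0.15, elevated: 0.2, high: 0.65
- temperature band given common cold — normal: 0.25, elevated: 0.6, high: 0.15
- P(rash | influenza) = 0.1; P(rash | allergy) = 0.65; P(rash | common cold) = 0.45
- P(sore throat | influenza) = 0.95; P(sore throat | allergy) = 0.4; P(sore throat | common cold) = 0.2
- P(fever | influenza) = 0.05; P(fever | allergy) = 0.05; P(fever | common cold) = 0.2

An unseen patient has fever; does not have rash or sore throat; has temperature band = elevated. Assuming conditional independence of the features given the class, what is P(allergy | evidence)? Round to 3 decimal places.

influenza: 0.35 × 0.3 × (1−0.1) × (1−0.95) × 0.05 = 0.00023625
allergy: 0.5 × 0.2 × (1−0.65) × (1−0.4) × 0.05 = 0.00105
common cold: 0.15 × 0.6 × (1−0.45) × (1−0.2) × 0.2 = 0.00792
P(allergy | x) = 0.00105 / 0.00920625 ≈ 0.114

0.114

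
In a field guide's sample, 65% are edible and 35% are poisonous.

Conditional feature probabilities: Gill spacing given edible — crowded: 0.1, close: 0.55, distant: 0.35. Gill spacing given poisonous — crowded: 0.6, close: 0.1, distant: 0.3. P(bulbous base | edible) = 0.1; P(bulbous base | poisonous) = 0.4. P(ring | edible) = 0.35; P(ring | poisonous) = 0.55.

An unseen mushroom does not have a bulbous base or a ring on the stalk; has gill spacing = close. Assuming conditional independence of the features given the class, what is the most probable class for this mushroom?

edible

edible: 0.65 × 0.55 × (1−0.1) × (1−0.35) = 0.2091375
poisonous: 0.35 × 0.1 × (1−0.4) × (1−0.55) = 0.00945
Highest score → edible.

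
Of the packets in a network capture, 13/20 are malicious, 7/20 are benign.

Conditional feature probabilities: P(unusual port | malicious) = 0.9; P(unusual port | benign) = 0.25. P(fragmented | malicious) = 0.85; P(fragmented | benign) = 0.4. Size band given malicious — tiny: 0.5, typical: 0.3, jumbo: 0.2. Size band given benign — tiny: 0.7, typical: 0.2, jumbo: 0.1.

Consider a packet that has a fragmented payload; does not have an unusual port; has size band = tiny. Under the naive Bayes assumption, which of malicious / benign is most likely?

malicious: 0.65 × (1−0.9) × 0.85 × 0.5 = 0.027625
benign: 0.35 × (1−0.25) × 0.4 × 0.7 = 0.0735
Highest score → benign.

benign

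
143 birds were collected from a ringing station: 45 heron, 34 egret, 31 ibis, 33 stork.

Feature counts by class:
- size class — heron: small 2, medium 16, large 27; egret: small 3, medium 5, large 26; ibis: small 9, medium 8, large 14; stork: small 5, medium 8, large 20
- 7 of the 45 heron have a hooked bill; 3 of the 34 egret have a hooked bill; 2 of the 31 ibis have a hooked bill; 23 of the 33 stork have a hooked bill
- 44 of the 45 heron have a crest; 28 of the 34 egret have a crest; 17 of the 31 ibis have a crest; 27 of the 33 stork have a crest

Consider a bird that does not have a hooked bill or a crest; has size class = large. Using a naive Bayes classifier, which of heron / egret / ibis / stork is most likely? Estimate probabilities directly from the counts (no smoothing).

heron: (45/143) × (27/45) × (38/45) × (1/45) ≈ 0.00354312
egret: (34/143) × (26/34) × (31/34) × (6/34) ≈ 0.0292545
ibis: (31/143) × (14/31) × (29/31) × (14/31) ≈ 0.0413613
stork: (33/143) × (20/33) × (10/33) × (6/33) ≈ 0.00770579
Highest score → ibis.

ibis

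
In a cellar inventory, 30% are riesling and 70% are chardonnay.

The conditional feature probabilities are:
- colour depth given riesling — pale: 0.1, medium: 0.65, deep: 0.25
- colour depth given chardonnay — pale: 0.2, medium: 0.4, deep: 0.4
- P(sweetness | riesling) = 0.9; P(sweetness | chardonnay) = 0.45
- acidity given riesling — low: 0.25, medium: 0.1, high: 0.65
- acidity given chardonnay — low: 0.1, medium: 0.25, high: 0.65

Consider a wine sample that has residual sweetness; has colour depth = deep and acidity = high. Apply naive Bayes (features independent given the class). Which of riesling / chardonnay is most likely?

chardonnay

riesling: 0.3 × 0.25 × 0.9 × 0.65 = 0.043875
chardonnay: 0.7 × 0.4 × 0.45 × 0.65 = 0.0819
Highest score → chardonnay.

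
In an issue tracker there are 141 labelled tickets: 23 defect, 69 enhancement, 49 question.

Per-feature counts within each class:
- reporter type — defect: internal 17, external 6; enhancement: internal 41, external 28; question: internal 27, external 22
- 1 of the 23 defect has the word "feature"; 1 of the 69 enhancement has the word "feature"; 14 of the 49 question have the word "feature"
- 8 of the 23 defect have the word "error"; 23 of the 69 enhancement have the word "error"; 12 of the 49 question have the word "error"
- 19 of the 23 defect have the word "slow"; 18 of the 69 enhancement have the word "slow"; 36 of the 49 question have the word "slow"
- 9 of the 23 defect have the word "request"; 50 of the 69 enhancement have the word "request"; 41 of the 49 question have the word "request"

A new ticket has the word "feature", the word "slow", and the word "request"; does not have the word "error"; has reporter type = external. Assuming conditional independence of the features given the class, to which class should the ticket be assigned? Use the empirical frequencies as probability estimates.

defect: (23/141) × (6/23) × (1/23) × (15/23) × (19/23) × (9/23) ≈ 0.000390039
enhancement: (69/141) × (28/69) × (1/69) × (46/69) × (18/69) × (50/69) ≈ 0.000362696
question: (49/141) × (22/49) × (14/49) × (37/49) × (36/49) × (41/49) ≈ 0.0206936
Highest score → question.

question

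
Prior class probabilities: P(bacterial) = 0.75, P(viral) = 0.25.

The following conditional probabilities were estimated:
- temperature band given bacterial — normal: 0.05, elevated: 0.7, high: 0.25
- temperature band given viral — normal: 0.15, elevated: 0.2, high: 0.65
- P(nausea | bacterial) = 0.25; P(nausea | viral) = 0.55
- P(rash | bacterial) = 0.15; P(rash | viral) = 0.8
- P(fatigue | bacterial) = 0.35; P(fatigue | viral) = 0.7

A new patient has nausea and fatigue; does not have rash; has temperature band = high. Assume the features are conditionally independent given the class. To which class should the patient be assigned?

bacterial: 0.75 × 0.25 × 0.25 × (1−0.15) × 0.35 = 0.0139453125
viral: 0.25 × 0.65 × 0.55 × (1−0.8) × 0.7 = 0.0125125
Highest score → bacterial.

bacterial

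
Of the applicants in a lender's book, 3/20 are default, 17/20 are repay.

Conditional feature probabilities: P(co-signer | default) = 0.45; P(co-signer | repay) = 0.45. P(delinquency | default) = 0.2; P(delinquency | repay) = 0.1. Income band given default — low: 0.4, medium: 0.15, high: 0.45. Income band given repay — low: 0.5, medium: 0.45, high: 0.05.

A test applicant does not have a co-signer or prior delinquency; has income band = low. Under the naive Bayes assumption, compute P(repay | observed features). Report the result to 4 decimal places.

default: 0.15 × (1−0.45) × (1−0.2) × 0.4 = 0.0264
repay: 0.85 × (1−0.45) × (1−0.1) × 0.5 = 0.210375
P(repay | x) = 0.210375 / 0.236775 ≈ 0.8885

0.8885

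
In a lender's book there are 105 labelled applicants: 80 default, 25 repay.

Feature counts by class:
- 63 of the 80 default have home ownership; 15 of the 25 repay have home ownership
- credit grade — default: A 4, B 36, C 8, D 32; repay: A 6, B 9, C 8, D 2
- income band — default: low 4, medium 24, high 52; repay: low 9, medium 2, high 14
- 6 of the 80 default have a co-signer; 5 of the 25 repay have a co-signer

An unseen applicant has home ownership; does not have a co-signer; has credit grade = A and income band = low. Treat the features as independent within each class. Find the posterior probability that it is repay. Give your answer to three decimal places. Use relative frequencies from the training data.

0.877

default: (80/105) × (63/80) × (4/80) × (4/80) × (74/80) = 0.0013875
repay: (25/105) × (15/25) × (6/25) × (9/25) × (20/25) ≈ 0.00987429
P(repay | x) = 0.00987429 / 0.01126179 ≈ 0.877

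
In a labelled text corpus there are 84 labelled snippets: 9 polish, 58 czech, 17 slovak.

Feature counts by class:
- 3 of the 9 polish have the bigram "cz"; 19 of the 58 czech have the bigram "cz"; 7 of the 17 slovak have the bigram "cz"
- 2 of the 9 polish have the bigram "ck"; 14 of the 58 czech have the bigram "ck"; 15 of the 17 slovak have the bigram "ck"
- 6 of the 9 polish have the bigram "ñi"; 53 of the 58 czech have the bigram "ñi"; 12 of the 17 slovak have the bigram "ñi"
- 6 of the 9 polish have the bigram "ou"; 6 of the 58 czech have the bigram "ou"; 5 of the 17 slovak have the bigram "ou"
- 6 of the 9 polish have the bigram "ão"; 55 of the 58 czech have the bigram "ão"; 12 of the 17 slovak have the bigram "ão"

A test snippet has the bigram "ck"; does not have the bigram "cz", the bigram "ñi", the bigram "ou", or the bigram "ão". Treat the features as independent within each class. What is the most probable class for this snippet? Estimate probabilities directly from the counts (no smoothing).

polish: (9/84) × (6/9) × (2/9) × (3/9) × (3/9) × (3/9) ≈ 0.000587889
czech: (58/84) × (39/58) × (14/58) × (5/58) × (52/58) × (3/58) ≈ 0.000448019
slovak: (17/84) × (10/17) × (15/17) × (5/17) × (12/17) × (5/17) ≈ 0.00641413
Highest score → slovak.

slovak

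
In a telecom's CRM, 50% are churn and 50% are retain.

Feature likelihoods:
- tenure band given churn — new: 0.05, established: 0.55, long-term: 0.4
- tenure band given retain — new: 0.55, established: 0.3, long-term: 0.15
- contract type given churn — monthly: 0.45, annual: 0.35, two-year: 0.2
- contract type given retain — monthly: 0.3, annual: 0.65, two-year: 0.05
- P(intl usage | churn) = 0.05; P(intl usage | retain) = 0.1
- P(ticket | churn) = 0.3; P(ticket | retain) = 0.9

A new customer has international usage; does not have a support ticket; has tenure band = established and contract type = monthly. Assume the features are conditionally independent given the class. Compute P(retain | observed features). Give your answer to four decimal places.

churn: 0.5 × 0.55 × 0.45 × 0.05 × (1−0.3) = 0.00433125
retain: 0.5 × 0.3 × 0.3 × 0.1 × (1−0.9) = 0.00045
P(retain | x) = 0.00045 / 0.00478125 ≈ 0.0941

0.0941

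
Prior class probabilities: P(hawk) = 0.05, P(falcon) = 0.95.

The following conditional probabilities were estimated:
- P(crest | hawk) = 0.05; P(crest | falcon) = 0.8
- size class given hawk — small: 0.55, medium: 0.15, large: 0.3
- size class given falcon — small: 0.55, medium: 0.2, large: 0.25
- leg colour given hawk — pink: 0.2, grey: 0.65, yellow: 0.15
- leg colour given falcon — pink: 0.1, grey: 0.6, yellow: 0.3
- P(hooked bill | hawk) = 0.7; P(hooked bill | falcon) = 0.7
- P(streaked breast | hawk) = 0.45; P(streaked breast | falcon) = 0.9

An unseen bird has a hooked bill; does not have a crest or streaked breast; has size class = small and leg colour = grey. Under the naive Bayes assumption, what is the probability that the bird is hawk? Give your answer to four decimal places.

hawk: 0.05 × (1−0.05) × 0.55 × 0.65 × 0.7 × (1−0.45) = 0.00653778125
falcon: 0.95 × (1−0.8) × 0.55 × 0.6 × 0.7 × (1−0.9) = 0.004389
P(hawk | x) = 0.00653778125 / 0.01092678125 ≈ 0.5983

0.5983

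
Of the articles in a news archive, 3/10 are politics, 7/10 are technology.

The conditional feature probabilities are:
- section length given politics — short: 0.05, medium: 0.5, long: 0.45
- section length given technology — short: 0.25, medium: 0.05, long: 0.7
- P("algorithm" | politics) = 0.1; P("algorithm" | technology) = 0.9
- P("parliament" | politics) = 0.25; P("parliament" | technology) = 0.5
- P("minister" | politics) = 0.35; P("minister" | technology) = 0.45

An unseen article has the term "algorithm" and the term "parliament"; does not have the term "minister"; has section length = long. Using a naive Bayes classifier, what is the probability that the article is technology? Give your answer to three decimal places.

0.982

politics: 0.3 × 0.45 × 0.1 × 0.25 × (1−0.35) = 0.00219375
technology: 0.7 × 0.7 × 0.9 × 0.5 × (1−0.45) = 0.121275
P(technology | x) = 0.121275 / 0.12346875 ≈ 0.982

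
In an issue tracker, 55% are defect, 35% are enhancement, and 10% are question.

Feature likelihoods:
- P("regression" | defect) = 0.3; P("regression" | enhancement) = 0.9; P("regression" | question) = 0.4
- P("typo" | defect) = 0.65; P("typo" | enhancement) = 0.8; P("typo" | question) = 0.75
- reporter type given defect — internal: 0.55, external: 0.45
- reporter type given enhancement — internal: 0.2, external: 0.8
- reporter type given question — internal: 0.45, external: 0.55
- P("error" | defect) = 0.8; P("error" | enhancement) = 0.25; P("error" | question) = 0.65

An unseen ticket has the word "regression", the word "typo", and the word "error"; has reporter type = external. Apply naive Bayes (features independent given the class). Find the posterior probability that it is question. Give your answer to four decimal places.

0.1075

defect: 0.55 × 0.3 × 0.65 × 0.45 × 0.8 = 0.03861
enhancement: 0.35 × 0.9 × 0.8 × 0.8 × 0.25 = 0.0504
question: 0.1 × 0.4 × 0.75 × 0.55 × 0.65 = 0.010725
P(question | x) = 0.010725 / 0.099735 ≈ 0.1075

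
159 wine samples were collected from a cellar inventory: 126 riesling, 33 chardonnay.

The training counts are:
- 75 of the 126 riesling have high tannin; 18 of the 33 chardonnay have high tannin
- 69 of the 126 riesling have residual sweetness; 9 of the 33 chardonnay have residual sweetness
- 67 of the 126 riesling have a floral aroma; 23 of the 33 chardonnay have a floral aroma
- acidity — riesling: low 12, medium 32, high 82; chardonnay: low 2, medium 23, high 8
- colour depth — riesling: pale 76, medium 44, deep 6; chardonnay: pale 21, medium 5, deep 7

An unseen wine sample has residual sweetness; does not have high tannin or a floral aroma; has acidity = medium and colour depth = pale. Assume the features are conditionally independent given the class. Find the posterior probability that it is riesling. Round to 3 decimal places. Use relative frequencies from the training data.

0.785

riesling: (126/159) × (51/126) × (69/126) × (59/126) × (32/126) × (76/126) ≈ 0.0125996
chardonnay: (33/159) × (15/33) × (9/33) × (10/33) × (23/33) × (21/33) ≈ 0.00345802
P(riesling | x) = 0.0125996 / 0.01605762 ≈ 0.785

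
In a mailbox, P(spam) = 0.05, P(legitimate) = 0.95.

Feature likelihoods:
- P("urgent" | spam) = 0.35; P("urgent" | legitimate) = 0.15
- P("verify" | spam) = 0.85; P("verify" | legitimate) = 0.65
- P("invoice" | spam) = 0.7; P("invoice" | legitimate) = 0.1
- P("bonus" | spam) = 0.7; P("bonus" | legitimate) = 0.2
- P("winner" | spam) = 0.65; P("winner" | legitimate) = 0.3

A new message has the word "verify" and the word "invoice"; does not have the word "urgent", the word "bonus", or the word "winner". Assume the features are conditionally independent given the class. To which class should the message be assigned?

legitimate

spam: 0.05 × (1−0.35) × 0.85 × 0.7 × (1−0.7) × (1−0.65) = 0.0020304375
legitimate: 0.95 × (1−0.15) × 0.65 × 0.1 × (1−0.2) × (1−0.3) = 0.029393
Highest score → legitimate.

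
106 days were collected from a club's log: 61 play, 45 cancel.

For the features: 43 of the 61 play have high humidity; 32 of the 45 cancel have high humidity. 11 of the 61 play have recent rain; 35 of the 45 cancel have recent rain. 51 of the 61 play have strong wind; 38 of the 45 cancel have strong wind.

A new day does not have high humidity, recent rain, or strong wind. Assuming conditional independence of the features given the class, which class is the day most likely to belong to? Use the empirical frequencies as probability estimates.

play

play: (61/106) × (18/61) × (50/61) × (10/61) ≈ 0.022818
cancel: (45/106) × (13/45) × (10/45) × (7/45) ≈ 0.00423946
Highest score → play.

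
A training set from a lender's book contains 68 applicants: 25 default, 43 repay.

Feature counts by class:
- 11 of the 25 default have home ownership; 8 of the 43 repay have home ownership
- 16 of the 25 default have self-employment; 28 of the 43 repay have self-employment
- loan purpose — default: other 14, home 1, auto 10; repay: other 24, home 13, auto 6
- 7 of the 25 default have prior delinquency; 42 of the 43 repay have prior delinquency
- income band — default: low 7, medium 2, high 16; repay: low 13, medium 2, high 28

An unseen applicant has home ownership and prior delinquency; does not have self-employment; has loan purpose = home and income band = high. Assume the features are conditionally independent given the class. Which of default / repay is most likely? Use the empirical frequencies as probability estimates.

default: (25/68) × (11/25) × (9/25) × (1/25) × (7/25) × (16/25) ≈ 0.000417431
repay: (43/68) × (8/43) × (15/43) × (13/43) × (42/43) × (28/43) ≈ 0.00789131
Highest score → repay.

repay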